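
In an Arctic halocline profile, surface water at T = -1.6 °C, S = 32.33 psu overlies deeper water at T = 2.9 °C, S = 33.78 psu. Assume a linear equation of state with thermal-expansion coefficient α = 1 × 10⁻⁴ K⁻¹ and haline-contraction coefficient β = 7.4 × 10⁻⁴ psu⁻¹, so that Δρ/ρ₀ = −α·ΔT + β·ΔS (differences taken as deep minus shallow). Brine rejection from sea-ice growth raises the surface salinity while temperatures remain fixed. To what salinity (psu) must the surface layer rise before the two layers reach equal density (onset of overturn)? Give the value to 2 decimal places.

33.17 psu

Neutral buoyancy requires −α(T_deep − T_surf) + β(S_deep − S_surf′) = 0.
S_surf′ = S_deep − (α/β)·ΔT = 33.78 − (1 × 10⁻⁴/7.4 × 10⁻⁴)·(+4.5) = 33.1719 psu.
Increase required: 33.1719 − 32.33 = 0.8419 psu.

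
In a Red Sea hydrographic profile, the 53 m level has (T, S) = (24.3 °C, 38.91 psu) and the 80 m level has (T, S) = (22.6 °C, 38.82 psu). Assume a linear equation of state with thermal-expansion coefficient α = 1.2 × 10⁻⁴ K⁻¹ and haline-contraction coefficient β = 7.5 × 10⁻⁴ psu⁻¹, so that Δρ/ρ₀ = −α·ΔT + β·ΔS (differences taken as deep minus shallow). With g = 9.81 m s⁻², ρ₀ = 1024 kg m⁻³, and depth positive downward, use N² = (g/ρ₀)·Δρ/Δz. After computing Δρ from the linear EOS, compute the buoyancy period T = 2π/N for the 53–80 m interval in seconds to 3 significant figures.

ΔT = -1.7 K, ΔS = -0.09 psu (deep − shallow).
Δρ/ρ₀ = −αΔT + βΔS = 2.04 × 10⁻⁴ − 6.75 × 10⁻⁵ = 1.365 × 10⁻⁴, so Δρ ≈ 0.1398 kg m⁻³.
N² = (g/ρ₀)·Δρ/Δz = g·(Δρ/ρ₀)/Δz = 9.81 × 1.365 × 10⁻⁴ / 27 = 4.9595 × 10⁻⁵ s⁻².
N = √(4.9595 × 10⁻⁵) = 7.0424 × 10⁻³ rad s⁻¹ → T = 2π/N = 892.19 s ≈ 892 s.

892 s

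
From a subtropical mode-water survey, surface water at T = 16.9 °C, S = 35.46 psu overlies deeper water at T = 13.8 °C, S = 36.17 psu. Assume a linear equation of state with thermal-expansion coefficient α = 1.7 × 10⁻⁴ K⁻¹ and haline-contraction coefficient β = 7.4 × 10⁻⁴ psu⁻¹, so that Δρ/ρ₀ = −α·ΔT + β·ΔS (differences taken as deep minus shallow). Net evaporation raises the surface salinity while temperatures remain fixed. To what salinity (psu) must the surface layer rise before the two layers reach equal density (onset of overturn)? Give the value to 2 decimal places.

Neutral buoyancy requires −α(T_deep − T_surf) + β(S_deep − S_surf′) = 0.
S_surf′ = S_deep − (α/β)·ΔT = 36.17 − (1.7 × 10⁻⁴/7.4 × 10⁻⁴)·(-3.1) = 36.8822 psu.
Increase required: 36.8822 − 35.46 = 1.4222 psu.

36.88 psu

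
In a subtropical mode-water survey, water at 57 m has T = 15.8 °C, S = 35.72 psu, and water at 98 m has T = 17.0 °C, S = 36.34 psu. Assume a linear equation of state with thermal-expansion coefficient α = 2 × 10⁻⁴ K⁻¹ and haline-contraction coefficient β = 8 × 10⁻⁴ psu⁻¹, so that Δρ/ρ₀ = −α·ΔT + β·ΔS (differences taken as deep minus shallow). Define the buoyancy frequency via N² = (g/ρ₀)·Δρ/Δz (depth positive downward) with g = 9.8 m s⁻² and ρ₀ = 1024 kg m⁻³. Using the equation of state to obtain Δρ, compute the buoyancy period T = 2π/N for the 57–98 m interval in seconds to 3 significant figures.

803 s

ΔT = +1.2 K, ΔS = +0.62 psu (deep − shallow).
Δρ/ρ₀ = −αΔT + βΔS = -2.40 × 10⁻⁴ + 4.96 × 10⁻⁴ = 2.56 × 10⁻⁴, so Δρ ≈ 0.2621 kg m⁻³.
N² = (g/ρ₀)·Δρ/Δz = g·(Δρ/ρ₀)/Δz = 9.8 × 2.56 × 10⁻⁴ / 41 = 6.1190 × 10⁻⁵ s⁻².
N = √(6.1190 × 10⁻⁵) = 7.8224 × 10⁻³ rad s⁻¹ → T = 2π/N = 803.23 s ≈ 803 s.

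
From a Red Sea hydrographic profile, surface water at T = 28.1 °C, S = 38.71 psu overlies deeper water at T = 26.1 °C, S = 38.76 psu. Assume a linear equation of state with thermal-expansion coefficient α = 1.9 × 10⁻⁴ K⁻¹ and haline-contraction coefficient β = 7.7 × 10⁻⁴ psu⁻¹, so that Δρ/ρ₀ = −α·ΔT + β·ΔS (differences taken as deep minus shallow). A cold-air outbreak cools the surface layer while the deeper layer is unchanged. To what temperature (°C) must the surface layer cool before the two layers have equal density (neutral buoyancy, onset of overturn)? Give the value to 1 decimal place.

25.9 °C

Neutral buoyancy requires Δρ = 0, i.e. −α(T_deep − T_surf′) + β(S_deep − S_surf) = 0.
T_surf′ = T_deep − (β/α)·ΔS = 26.1 − (7.7 × 10⁻⁴/1.9 × 10⁻⁴)·(+0.05) = 25.897 °C.
Cooling required: 28.1 − (25.897) = 2.203 °C.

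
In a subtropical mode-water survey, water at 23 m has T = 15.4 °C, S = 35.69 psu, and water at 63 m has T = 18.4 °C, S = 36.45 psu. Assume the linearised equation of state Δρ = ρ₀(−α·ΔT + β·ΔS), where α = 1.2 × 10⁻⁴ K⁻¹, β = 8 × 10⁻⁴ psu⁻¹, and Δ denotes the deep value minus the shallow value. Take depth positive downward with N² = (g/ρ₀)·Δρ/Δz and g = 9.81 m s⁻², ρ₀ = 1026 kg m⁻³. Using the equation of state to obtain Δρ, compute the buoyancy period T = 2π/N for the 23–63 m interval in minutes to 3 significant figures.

ΔT = +3.0 K, ΔS = +0.76 psu (deep − shallow).
Δρ/ρ₀ = −αΔT + βΔS = -3.60 × 10⁻⁴ + 6.08 × 10⁻⁴ = 2.48 × 10⁻⁴, so Δρ ≈ 0.2544 kg m⁻³.
N² = (g/ρ₀)·Δρ/Δz = g·(Δρ/ρ₀)/Δz = 9.81 × 2.48 × 10⁻⁴ / 40 = 6.0822 × 10⁻⁵ s⁻².
N = √(6.0822 × 10⁻⁵) = 7.7988 × 10⁻³ rad s⁻¹ → T = 2π/N = 805.66 s = 13.428 min ≈ 13.4 min.

13.4 min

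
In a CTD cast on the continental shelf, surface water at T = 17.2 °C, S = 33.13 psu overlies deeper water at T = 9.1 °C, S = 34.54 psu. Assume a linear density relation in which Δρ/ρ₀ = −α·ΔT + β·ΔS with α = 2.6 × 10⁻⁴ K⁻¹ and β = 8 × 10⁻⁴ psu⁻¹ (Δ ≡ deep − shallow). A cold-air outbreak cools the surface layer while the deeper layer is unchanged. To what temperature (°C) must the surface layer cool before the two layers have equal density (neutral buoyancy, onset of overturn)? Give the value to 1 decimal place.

4.8 °C

Neutral buoyancy requires Δρ = 0, i.e. −α(T_deep − T_surf′) + β(S_deep − S_surf) = 0.
T_surf′ = T_deep − (β/α)·ΔS = 9.1 − (8 × 10⁻⁴/2.6 × 10⁻⁴)·(+1.41) = 4.762 °C.
Cooling required: 17.2 − (4.762) = 12.438 °C.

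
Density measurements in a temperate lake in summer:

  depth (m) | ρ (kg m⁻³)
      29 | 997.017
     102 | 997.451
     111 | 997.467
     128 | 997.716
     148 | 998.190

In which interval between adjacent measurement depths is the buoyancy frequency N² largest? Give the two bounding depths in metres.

Compute the density gradient over each adjacent pair:
  29–102 m: Δρ/Δz = 0.434/73 = 5.9 × 10⁻³ kg m⁻⁴
  102–111 m: Δρ/Δz = 0.016/9 = 1.8 × 10⁻³ kg m⁻⁴
  111–128 m: Δρ/Δz = 0.249/17 = 0.015 kg m⁻⁴
  128–148 m: Δρ/Δz = 0.474/20 = 0.024 kg m⁻⁴
The largest gradient is in the 128–148 m interval — the pycnocline.

128–148 m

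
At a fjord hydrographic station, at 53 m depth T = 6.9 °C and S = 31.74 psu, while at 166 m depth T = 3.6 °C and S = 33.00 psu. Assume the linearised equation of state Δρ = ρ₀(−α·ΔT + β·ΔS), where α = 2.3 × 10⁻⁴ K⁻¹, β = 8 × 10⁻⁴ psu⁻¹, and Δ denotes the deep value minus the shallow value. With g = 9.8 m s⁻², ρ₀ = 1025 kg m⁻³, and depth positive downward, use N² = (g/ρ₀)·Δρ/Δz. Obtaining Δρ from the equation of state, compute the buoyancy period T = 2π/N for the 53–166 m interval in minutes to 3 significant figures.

ΔT = -3.3 K, ΔS = +1.26 psu (deep − shallow).
Δρ/ρ₀ = −αΔT + βΔS = 7.59 × 10⁻⁴ + 1.008 × 10⁻³ = 1.767 × 10⁻³, so Δρ ≈ 1.811 kg m⁻³.
N² = (g/ρ₀)·Δρ/Δz = g·(Δρ/ρ₀)/Δz = 9.8 × 1.767 × 10⁻³ / 113 = 1.5324 × 10⁻⁴ s⁻².
N = √(1.5324 × 10⁻⁴) = 0.012379 rad s⁻¹ → T = 2π/N = 507.57 s = 8.4595 min ≈ 8.46 min.

8.46 min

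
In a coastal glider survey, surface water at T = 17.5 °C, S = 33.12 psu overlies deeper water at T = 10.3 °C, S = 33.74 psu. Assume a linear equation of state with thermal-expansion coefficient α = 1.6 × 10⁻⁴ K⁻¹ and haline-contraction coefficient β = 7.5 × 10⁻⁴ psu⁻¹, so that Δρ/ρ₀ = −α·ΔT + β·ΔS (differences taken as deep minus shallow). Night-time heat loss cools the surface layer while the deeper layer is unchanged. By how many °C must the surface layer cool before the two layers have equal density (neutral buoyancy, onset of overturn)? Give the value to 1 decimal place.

10.1 °C

Neutral buoyancy requires Δρ = 0, i.e. −α(T_deep − T_surf′) + β(S_deep − S_surf) = 0.
T_surf′ = T_deep − (β/α)·ΔS = 10.3 − (7.5 × 10⁻⁴/1.6 × 10⁻⁴)·(+0.62) = 7.394 °C.
Cooling required: 17.5 − (7.394) = 10.106 °C.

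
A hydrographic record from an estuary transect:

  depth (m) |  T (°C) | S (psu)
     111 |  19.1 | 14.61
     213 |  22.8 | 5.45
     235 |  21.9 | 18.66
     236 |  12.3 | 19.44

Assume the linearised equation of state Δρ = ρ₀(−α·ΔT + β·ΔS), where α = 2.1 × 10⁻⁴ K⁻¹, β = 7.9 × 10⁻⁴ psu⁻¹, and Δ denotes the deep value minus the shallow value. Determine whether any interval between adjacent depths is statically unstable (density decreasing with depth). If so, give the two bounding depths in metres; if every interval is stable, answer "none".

111–213 m

Evaluate Δρ/ρ₀ = −αΔT + βΔS across each adjacent pair:
  111–213 m: −αΔT+βΔS = −(2.1 × 10⁻⁴)(+3.7)+(7.9 × 10⁻⁴)(-9.16) = -8.0 × 10⁻³ → UNSTABLE
  213–235 m: −αΔT+βΔS = −(2.1 × 10⁻⁴)(-0.9)+(7.9 × 10⁻⁴)(+13.21) = 0.011 → stable
  235–236 m: −αΔT+βΔS = −(2.1 × 10⁻⁴)(-9.6)+(7.9 × 10⁻⁴)(+0.78) = 2.6 × 10⁻³ → stable
The 111–213 m interval has Δρ < 0: lighter water underlies denser water.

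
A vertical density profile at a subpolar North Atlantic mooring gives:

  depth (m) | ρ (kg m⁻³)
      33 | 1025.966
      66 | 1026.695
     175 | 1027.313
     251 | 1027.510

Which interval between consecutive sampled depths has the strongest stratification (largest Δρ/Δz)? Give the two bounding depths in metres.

33–66 m

Compute the density gradient over each adjacent pair:
  33–66 m: Δρ/Δz = 0.729/33 = 0.022 kg m⁻⁴
  66–175 m: Δρ/Δz = 0.618/109 = 5.7 × 10⁻³ kg m⁻⁴
  175–251 m: Δρ/Δz = 0.197/76 = 2.6 × 10⁻³ kg m⁻⁴
The largest gradient is in the 33–66 m interval — the pycnocline.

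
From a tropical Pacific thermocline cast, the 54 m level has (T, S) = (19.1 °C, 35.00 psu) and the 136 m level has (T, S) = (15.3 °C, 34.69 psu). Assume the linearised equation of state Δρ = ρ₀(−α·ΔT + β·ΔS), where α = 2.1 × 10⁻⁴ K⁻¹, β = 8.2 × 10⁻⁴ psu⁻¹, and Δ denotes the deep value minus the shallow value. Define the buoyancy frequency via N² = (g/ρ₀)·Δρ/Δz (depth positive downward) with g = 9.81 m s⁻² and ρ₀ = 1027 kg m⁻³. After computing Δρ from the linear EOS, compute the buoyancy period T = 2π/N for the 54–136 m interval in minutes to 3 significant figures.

13.0 min

ΔT = -3.8 K, ΔS = -0.31 psu (deep − shallow).
Δρ/ρ₀ = −αΔT + βΔS = 7.98 × 10⁻⁴ − 2.542 × 10⁻⁴ = 5.438 × 10⁻⁴, so Δρ ≈ 0.5585 kg m⁻³.
N² = (g/ρ₀)·Δρ/Δz = g·(Δρ/ρ₀)/Δz = 9.81 × 5.438 × 10⁻⁴ / 82 = 6.5057 × 10⁻⁵ s⁻².
N = √(6.5057 × 10⁻⁵) = 8.0658 × 10⁻³ rad s⁻¹ → T = 2π/N = 778.99 s = 12.983 min ≈ 13.0 min.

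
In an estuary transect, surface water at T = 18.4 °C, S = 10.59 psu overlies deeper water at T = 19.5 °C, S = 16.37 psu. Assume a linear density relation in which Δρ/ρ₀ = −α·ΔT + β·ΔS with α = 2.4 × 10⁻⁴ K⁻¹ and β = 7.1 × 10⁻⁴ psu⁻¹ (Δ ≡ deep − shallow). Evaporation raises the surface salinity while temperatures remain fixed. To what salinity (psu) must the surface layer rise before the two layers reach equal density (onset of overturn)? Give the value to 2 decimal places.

16.00 psu

Neutral buoyancy requires −α(T_deep − T_surf) + β(S_deep − S_surf′) = 0.
S_surf′ = S_deep − (α/β)·ΔT = 16.37 − (2.4 × 10⁻⁴/7.1 × 10⁻⁴)·(+1.1) = 15.9982 psu.
Increase required: 15.9982 − 10.59 = 5.4082 psu.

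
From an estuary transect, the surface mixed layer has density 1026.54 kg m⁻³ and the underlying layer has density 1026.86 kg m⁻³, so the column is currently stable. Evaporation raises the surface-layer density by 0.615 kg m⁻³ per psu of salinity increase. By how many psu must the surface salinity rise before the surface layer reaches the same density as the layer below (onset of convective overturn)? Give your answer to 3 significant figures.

0.520 psu

Density deficit of the surface layer: 1026.86 − 1026.54 = 0.32 kg m⁻³.
Required change = 0.32 / 0.615 = 0.520 psu.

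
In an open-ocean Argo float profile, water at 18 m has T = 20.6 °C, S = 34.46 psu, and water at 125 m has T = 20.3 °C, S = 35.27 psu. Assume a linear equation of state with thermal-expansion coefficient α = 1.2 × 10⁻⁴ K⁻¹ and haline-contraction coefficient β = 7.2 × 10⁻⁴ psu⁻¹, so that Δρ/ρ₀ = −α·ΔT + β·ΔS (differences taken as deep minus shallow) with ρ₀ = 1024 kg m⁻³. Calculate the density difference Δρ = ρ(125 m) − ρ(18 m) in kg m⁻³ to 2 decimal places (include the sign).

+0.63 kg m⁻³

ΔT = -0.3 K, ΔS = +0.81 psu (deep − shallow).
Δρ/ρ₀ = −(1.2 × 10⁻⁴)(-0.3) + (7.2 × 10⁻⁴)(+0.81) = 6.192 × 10⁻⁴.
Δρ = 1024 × (6.192 × 10⁻⁴) = +0.63 kg m⁻³.
Positive Δρ: denser below, stable.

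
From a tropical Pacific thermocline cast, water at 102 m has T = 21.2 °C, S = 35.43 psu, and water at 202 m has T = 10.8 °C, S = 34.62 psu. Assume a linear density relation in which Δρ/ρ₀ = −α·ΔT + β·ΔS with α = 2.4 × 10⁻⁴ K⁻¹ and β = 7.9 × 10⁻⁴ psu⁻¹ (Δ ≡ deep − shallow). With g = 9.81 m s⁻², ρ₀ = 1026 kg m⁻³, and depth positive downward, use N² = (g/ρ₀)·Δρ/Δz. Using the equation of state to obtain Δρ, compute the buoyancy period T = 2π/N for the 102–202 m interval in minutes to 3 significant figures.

ΔT = -10.4 K, ΔS = -0.81 psu (deep − shallow).
Δρ/ρ₀ = −αΔT + βΔS = 2.496 × 10⁻³ − 6.399 × 10⁻⁴ = 1.8561 × 10⁻³, so Δρ ≈ 1.904 kg m⁻³.
N² = (g/ρ₀)·Δρ/Δz = g·(Δρ/ρ₀)/Δz = 9.81 × 1.8561 × 10⁻³ / 100 = 1.8208 × 10⁻⁴ s⁻².
N = √(1.8208 × 10⁻⁴) = 0.013494 rad s⁻¹ → T = 2π/N = 465.63 s = 7.7605 min ≈ 7.76 min.

7.76 min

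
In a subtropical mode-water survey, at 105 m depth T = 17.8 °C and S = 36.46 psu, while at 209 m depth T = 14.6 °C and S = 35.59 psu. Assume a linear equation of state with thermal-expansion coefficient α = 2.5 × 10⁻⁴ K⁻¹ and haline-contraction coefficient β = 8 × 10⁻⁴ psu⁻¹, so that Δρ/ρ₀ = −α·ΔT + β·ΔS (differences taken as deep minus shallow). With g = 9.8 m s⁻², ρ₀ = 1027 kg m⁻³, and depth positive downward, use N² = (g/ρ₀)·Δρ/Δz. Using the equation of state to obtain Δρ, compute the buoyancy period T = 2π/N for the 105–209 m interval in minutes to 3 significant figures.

ΔT = -3.2 K, ΔS = -0.87 psu (deep − shallow).
Δρ/ρ₀ = −αΔT + βΔS = 8.00 × 10⁻⁴ − 6.96 × 10⁻⁴ = 1.04 × 10⁻⁴, so Δρ ≈ 0.1068 kg m⁻³.
N² = (g/ρ₀)·Δρ/Δz = g·(Δρ/ρ₀)/Δz = 9.8 × 1.04 × 10⁻⁴ / 104 = 9.8000 × 10⁻⁶ s⁻².
N = √(9.8000 × 10⁻⁶) = 3.1305 × 10⁻³ rad s⁻¹ → T = 2π/N = 2.0071 × 10³ s = 33.452 min ≈ 33.5 min.

33.5 min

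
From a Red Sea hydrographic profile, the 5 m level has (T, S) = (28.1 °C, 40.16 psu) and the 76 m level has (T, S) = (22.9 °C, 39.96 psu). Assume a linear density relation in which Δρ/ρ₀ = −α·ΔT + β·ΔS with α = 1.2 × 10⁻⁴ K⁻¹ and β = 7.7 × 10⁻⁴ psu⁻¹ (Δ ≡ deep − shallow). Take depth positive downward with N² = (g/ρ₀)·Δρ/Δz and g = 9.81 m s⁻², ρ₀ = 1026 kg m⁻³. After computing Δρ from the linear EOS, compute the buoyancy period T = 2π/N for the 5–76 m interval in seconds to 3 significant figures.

ΔT = -5.2 K, ΔS = -0.20 psu (deep − shallow).
Δρ/ρ₀ = −αΔT + βΔS = 6.24 × 10⁻⁴ − 1.54 × 10⁻⁴ = 4.70 × 10⁻⁴, so Δρ ≈ 0.4822 kg m⁻³.
N² = (g/ρ₀)·Δρ/Δz = g·(Δρ/ρ₀)/Δz = 9.81 × 4.70 × 10⁻⁴ / 71 = 6.4939 × 10⁻⁵ s⁻².
N = √(6.4939 × 10⁻⁵) = 8.0585 × 10⁻³ rad s⁻¹ → T = 2π/N = 779.70 s ≈ 780 s.

780 s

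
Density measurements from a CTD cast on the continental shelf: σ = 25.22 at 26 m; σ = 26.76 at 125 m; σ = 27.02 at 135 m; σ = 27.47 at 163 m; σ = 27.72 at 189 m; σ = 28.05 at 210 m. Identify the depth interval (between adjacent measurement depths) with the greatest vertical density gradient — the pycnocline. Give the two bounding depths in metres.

Compute the density gradient over each adjacent pair:
  26–125 m: Δρ/Δz = 1.54/99 = 0.016 kg m⁻⁴
  125–135 m: Δρ/Δz = 0.26/10 = 0.026 kg m⁻⁴
  135–163 m: Δρ/Δz = 0.45/28 = 0.016 kg m⁻⁴
  163–189 m: Δρ/Δz = 0.25/26 = 9.6 × 10⁻³ kg m⁻⁴
  189–210 m: Δρ/Δz = 0.33/21 = 0.016 kg m⁻⁴
The largest gradient is in the 125–135 m interval — the pycnocline.

125–135 m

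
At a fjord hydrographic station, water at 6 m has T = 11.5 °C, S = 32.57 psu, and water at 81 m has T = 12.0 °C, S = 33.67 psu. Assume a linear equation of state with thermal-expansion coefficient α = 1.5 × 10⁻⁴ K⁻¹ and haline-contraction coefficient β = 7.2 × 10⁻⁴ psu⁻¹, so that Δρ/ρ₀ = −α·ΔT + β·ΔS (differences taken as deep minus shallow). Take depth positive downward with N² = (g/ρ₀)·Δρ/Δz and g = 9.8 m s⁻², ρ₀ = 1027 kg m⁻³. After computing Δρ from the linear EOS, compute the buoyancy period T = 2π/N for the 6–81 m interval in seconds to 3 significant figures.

649 s

ΔT = +0.5 K, ΔS = +1.10 psu (deep − shallow).
Δρ/ρ₀ = −αΔT + βΔS = -7.50 × 10⁻⁵ + 7.92 × 10⁻⁴ = 7.17 × 10⁻⁴, so Δρ ≈ 0.7364 kg m⁻³.
N² = (g/ρ₀)·Δρ/Δz = g·(Δρ/ρ₀)/Δz = 9.8 × 7.17 × 10⁻⁴ / 75 = 9.3688 × 10⁻⁵ s⁻².
N = √(9.3688 × 10⁻⁵) = 9.6793 × 10⁻³ rad s⁻¹ → T = 2π/N = 649.14 s ≈ 649 s.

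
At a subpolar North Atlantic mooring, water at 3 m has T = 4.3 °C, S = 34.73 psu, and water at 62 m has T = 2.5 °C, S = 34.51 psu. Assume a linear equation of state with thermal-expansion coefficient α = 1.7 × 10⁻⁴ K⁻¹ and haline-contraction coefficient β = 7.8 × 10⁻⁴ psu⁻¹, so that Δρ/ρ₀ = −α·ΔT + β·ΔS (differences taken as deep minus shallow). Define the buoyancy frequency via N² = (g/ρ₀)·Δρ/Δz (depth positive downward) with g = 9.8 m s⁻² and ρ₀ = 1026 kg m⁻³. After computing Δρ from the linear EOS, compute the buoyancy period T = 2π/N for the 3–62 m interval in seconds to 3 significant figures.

ΔT = -1.8 K, ΔS = -0.22 psu (deep − shallow).
Δρ/ρ₀ = −αΔT + βΔS = 3.06 × 10⁻⁴ − 1.716 × 10⁻⁴ = 1.344 × 10⁻⁴, so Δρ ≈ 0.1379 kg m⁻³.
N² = (g/ρ₀)·Δρ/Δz = g·(Δρ/ρ₀)/Δz = 9.8 × 1.344 × 10⁻⁴ / 59 = 2.2324 × 10⁻⁵ s⁻².
N = √(2.2324 × 10⁻⁵) = 4.7248 × 10⁻³ rad s⁻¹ → T = 2π/N = 1.3298 × 10³ s ≈ 1.33 × 10³ s.

1.33 × 10³ s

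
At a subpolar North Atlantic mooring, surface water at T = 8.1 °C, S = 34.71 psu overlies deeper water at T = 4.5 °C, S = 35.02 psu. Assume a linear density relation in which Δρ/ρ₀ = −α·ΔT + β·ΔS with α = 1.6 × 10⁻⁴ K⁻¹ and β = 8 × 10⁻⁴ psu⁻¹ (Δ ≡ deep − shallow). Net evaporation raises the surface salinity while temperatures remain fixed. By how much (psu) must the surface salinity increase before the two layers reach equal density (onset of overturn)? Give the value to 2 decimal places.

Neutral buoyancy requires −α(T_deep − T_surf) + β(S_deep − S_surf′) = 0.
S_surf′ = S_deep − (α/β)·ΔT = 35.02 − (1.6 × 10⁻⁴/8 × 10⁻⁴)·(-3.6) = 35.7400 psu.
Increase required: 35.7400 − 34.71 = 1.0300 psu.

1.03 psu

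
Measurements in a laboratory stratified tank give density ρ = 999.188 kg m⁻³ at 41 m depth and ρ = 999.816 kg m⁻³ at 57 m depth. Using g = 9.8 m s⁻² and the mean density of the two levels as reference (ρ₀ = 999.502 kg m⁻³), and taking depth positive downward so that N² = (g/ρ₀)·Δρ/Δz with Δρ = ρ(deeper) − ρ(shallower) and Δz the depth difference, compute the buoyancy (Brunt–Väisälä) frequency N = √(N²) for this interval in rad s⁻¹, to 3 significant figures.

0.0196 rad s⁻¹

Δρ = 999.816 − 999.188 = 0.628 kg m⁻³ over Δz = 57 − 41 = 16 m.
N² = (9.8/999.502) × (0.628/16) = 3.8484 × 10⁻⁴ s⁻².
N = √(3.8484 × 10⁻⁴) = 0.019617 rad s⁻¹ ≈ 0.0196 rad s⁻¹.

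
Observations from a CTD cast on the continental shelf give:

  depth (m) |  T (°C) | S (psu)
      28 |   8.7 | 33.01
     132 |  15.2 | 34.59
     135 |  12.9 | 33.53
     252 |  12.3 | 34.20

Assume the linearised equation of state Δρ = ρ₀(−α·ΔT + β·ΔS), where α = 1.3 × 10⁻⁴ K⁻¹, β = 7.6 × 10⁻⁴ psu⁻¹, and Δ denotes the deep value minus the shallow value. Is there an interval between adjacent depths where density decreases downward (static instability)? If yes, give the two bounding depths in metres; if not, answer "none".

132–135 m

Evaluate Δρ/ρ₀ = −αΔT + βΔS across each adjacent pair:
  28–132 m: −αΔT+βΔS = −(1.3 × 10⁻⁴)(+6.5)+(7.6 × 10⁻⁴)(+1.58) = 3.6 × 10⁻⁴ → stable
  132–135 m: −αΔT+βΔS = −(1.3 × 10⁻⁴)(-2.3)+(7.6 × 10⁻⁴)(-1.06) = -5.1 × 10⁻⁴ → UNSTABLE
  135–252 m: −αΔT+βΔS = −(1.3 × 10⁻⁴)(-0.6)+(7.6 × 10⁻⁴)(+0.67) = 5.9 × 10⁻⁴ → stable
The 132–135 m interval has Δρ < 0: lighter water underlies denser water.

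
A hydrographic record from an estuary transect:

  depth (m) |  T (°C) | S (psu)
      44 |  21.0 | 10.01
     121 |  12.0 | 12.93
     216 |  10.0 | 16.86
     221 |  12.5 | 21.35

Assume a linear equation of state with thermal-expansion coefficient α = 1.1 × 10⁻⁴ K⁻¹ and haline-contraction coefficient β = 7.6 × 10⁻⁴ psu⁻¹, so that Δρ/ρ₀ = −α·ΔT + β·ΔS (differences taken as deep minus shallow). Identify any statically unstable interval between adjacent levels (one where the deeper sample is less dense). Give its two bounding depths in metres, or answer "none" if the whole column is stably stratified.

none

Evaluate Δρ/ρ₀ = −αΔT + βΔS across each adjacent pair:
  44–121 m: −αΔT+βΔS = −(1.1 × 10⁻⁴)(-9.0)+(7.6 × 10⁻⁴)(+2.92) = 3.2 × 10⁻³ → stable
  121–216 m: −αΔT+βΔS = −(1.1 × 10⁻⁴)(-2.0)+(7.6 × 10⁻⁴)(+3.93) = 3.2 × 10⁻³ → stable
  216–221 m: −αΔT+βΔS = −(1.1 × 10⁻⁴)(+2.5)+(7.6 × 10⁻⁴)(+4.49) = 3.1 × 10⁻³ → stable
Every interval has Δρ > 0: the column is stably stratified throughout.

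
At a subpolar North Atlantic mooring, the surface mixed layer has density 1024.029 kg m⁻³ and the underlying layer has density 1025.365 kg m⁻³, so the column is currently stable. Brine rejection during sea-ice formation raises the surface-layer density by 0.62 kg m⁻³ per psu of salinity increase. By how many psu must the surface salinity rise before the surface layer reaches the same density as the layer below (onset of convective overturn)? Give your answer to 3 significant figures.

Density deficit of the surface layer: 1025.365 − 1024.029 = 1.336 kg m⁻³.
Required change = 1.336 / 0.62 = 2.15 psu.

2.15 psu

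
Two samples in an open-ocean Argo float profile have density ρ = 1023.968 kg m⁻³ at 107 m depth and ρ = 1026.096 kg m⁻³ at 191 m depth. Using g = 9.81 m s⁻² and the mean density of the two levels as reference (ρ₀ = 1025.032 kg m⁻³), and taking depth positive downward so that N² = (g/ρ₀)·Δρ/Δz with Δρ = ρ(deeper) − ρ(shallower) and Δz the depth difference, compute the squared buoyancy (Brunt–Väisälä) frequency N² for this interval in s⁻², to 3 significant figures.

Δρ = 1026.096 − 1023.968 = 2.128 kg m⁻³ over Δz = 191 − 107 = 84 m.
N² = (9.81/1025.032) × (2.128/84) = 2.4245 × 10⁻⁴ s⁻² ≈ 2.42 × 10⁻⁴ s⁻².

2.42 × 10⁻⁴ s⁻²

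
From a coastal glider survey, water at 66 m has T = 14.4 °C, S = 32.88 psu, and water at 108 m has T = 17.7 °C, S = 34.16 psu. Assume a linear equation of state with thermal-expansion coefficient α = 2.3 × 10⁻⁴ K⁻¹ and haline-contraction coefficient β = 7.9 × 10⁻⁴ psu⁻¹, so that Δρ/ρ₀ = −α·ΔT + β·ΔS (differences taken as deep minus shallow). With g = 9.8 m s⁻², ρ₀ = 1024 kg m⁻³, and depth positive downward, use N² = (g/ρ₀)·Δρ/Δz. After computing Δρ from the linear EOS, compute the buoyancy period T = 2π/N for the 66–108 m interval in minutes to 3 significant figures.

13.7 min

ΔT = +3.3 K, ΔS = +1.28 psu (deep − shallow).
Δρ/ρ₀ = −αΔT + βΔS = -7.59 × 10⁻⁴ + 1.0112 × 10⁻³ = 2.522 × 10⁻⁴, so Δρ ≈ 0.2583 kg m⁻³.
N² = (g/ρ₀)·Δρ/Δz = g·(Δρ/ρ₀)/Δz = 9.8 × 2.522 × 10⁻⁴ / 42 = 5.8847 × 10⁻⁵ s⁻².
N = √(5.8847 × 10⁻⁵) = 7.6712 × 10⁻³ rad s⁻¹ → T = 2π/N = 819.06 s = 13.651 min ≈ 13.7 min.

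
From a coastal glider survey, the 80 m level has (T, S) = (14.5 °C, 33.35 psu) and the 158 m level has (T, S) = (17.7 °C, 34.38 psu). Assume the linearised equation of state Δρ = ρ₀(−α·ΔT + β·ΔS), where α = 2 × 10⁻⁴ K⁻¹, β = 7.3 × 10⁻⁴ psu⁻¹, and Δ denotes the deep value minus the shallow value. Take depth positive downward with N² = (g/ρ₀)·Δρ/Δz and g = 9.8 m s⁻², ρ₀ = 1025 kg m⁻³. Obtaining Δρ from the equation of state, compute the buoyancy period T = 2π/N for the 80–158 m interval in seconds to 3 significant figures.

ΔT = +3.2 K, ΔS = +1.03 psu (deep − shallow).
Δρ/ρ₀ = −αΔT + βΔS = -6.40 × 10⁻⁴ + 7.519 × 10⁻⁴ = 1.119 × 10⁻⁴, so Δρ ≈ 0.1147 kg m⁻³.
N² = (g/ρ₀)·Δρ/Δz = g·(Δρ/ρ₀)/Δz = 9.8 × 1.119 × 10⁻⁴ / 78 = 1.4059 × 10⁻⁵ s⁻².
N = √(1.4059 × 10⁻⁵) = 3.7495 × 10⁻³ rad s⁻¹ → T = 2π/N = 1.6757 × 10³ s ≈ 1.68 × 10³ s.

1.68 × 10³ s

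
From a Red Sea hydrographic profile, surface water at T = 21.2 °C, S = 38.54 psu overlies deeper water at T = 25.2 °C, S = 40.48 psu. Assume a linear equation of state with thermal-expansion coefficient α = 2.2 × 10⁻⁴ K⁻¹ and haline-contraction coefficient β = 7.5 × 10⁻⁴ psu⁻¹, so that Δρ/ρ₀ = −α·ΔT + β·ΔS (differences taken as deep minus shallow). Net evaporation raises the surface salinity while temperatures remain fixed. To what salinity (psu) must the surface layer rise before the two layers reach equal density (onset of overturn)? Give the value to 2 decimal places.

Neutral buoyancy requires −α(T_deep − T_surf) + β(S_deep − S_surf′) = 0.
S_surf′ = S_deep − (α/β)·ΔT = 40.48 − (2.2 × 10⁻⁴/7.5 × 10⁻⁴)·(+4.0) = 39.3067 psu.
Increase required: 39.3067 − 38.54 = 0.7667 psu.

39.31 psu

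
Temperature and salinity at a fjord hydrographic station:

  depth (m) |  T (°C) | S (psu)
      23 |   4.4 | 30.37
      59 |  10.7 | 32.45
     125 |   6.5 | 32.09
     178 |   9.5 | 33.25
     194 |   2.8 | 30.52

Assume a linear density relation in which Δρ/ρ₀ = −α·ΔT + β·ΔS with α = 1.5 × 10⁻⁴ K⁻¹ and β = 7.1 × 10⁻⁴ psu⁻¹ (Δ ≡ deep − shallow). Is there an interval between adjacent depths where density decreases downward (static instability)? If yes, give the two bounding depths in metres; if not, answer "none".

Evaluate Δρ/ρ₀ = −αΔT + βΔS across each adjacent pair:
  23–59 m: −αΔT+βΔS = −(1.5 × 10⁻⁴)(+6.3)+(7.1 × 10⁻⁴)(+2.08) = 5.3 × 10⁻⁴ → stable
  59–125 m: −αΔT+βΔS = −(1.5 × 10⁻⁴)(-4.2)+(7.1 × 10⁻⁴)(-0.36) = 3.7 × 10⁻⁴ → stable
  125–178 m: −αΔT+βΔS = −(1.5 × 10⁻⁴)(+3.0)+(7.1 × 10⁻⁴)(+1.16) = 3.7 × 10⁻⁴ → stable
  178–194 m: −αΔT+βΔS = −(1.5 × 10⁻⁴)(-6.7)+(7.1 × 10⁻⁴)(-2.73) = -9.3 × 10⁻⁴ → UNSTABLE
The 178–194 m interval has Δρ < 0: lighter water underlies denser water.

178–194 m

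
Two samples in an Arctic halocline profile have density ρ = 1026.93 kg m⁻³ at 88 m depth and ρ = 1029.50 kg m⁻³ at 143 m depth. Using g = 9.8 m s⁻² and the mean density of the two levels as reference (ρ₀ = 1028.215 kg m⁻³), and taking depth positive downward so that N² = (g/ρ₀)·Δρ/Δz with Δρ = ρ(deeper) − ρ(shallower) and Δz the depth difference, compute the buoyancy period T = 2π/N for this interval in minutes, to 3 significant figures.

4.96 min

Δρ = 1029.50 − 1026.93 = 2.57 kg m⁻³ over Δz = 143 − 88 = 55 m.
N² = (9.8/1028.215) × (2.57/55) = 4.4536 × 10⁻⁴ s⁻².
N = √(4.4536 × 10⁻⁴) = 0.021104 rad s⁻¹, so T = 2π/N = 297.72 s = 4.9620 min ≈ 4.96 min.
Since Δρ > 0 the layer is stably stratified.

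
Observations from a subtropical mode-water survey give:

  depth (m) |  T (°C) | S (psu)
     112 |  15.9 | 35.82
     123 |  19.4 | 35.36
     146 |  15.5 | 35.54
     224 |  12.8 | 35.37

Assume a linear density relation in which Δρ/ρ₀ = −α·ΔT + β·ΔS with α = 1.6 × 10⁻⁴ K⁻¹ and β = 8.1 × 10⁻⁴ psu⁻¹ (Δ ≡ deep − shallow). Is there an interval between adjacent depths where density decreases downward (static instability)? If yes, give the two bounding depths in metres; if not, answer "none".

112–123 m

Evaluate Δρ/ρ₀ = −αΔT + βΔS across each adjacent pair:
  112–123 m: −αΔT+βΔS = −(1.6 × 10⁻⁴)(+3.5)+(8.1 × 10⁻⁴)(-0.46) = -9.3 × 10⁻⁴ → UNSTABLE
  123–146 m: −αΔT+βΔS = −(1.6 × 10⁻⁴)(-3.9)+(8.1 × 10⁻⁴)(+0.18) = 7.7 × 10⁻⁴ → stable
  146–224 m: −αΔT+βΔS = −(1.6 × 10⁻⁴)(-2.7)+(8.1 × 10⁻⁴)(-0.17) = 2.9 × 10⁻⁴ → stable
The 112–123 m interval has Δρ < 0: lighter water underlies denser water.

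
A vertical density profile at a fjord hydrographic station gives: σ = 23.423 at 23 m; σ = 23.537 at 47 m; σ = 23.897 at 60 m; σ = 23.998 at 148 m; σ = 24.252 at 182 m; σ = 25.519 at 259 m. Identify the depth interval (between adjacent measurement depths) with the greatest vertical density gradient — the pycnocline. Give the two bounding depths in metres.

47–60 m

Compute the density gradient over each adjacent pair:
  23–47 m: Δρ/Δz = 0.114/24 = 4.7 × 10⁻³ kg m⁻⁴
  47–60 m: Δρ/Δz = 0.360/13 = 0.028 kg m⁻⁴
  60–148 m: Δρ/Δz = 0.101/88 = 1.1 × 10⁻³ kg m⁻⁴
  148–182 m: Δρ/Δz = 0.254/34 = 7.5 × 10⁻³ kg m⁻⁴
  182–259 m: Δρ/Δz = 1.267/77 = 0.016 kg m⁻⁴
The largest gradient is in the 47–60 m interval — the pycnocline.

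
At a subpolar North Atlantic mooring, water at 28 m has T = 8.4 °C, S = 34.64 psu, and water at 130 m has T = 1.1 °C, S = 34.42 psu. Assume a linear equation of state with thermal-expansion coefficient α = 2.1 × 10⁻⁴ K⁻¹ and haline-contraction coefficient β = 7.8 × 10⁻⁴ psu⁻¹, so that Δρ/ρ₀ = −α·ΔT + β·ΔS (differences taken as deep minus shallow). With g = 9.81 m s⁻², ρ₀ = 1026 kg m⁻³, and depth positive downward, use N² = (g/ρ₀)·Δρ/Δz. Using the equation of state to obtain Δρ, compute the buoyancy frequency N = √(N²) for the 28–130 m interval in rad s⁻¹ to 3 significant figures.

ΔT = -7.3 K, ΔS = -0.22 psu (deep − shallow).
Δρ/ρ₀ = −αΔT + βΔS = 1.533 × 10⁻³ − 1.716 × 10⁻⁴ = 1.3614 × 10⁻³, so Δρ ≈ 1.397 kg m⁻³.
N² = (g/ρ₀)·Δρ/Δz = g·(Δρ/ρ₀)/Δz = 9.81 × 1.3614 × 10⁻³ / 102 = 1.3093 × 10⁻⁴ s⁻².
N = √(1.3093 × 10⁻⁴) = 0.011442 rad s⁻¹ ≈ 0.0114 rad s⁻¹.

0.0114 rad s⁻¹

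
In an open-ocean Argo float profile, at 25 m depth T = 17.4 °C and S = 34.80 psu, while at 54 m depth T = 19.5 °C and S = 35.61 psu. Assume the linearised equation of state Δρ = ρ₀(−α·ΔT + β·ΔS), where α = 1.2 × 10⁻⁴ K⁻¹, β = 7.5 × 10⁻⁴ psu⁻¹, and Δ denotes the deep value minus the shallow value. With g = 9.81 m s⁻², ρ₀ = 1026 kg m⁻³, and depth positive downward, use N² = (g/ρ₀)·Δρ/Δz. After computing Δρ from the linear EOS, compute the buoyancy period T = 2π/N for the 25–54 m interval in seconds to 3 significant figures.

ΔT = +2.1 K, ΔS = +0.81 psu (deep − shallow).
Δρ/ρ₀ = −αΔT + βΔS = -2.52 × 10⁻⁴ + 6.075 × 10⁻⁴ = 3.555 × 10⁻⁴, so Δρ ≈ 0.3647 kg m⁻³.
N² = (g/ρ₀)·Δρ/Δz = g·(Δρ/ρ₀)/Δz = 9.81 × 3.555 × 10⁻⁴ / 29 = 1.2026 × 10⁻⁴ s⁻².
N = √(1.2026 × 10⁻⁴) = 0.010966 rad s⁻¹ → T = 2π/N = 572.97 s ≈ 573 s.

573 s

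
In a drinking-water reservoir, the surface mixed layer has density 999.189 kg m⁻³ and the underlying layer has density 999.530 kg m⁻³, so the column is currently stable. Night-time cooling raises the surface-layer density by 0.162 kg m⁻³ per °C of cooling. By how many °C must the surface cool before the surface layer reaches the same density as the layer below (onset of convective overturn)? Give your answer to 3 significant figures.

2.10 °C

Density deficit of the surface layer: 999.530 − 999.189 = 0.341 kg m⁻³.
Required change = 0.341 / 0.162 = 2.10 °C.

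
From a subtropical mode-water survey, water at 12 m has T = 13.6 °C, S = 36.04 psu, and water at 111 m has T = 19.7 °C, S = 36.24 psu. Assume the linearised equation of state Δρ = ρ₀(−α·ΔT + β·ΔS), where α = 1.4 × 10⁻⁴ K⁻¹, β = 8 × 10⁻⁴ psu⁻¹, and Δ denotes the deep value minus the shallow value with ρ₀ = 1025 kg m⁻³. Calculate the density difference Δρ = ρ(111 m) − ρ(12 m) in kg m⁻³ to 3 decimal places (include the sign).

-0.711 kg m⁻³

ΔT = +6.1 K, ΔS = +0.20 psu (deep − shallow).
Δρ/ρ₀ = −(1.4 × 10⁻⁴)(+6.1) + (8 × 10⁻⁴)(+0.20) = -6.94 × 10⁻⁴.
Δρ = 1025 × (-6.94 × 10⁻⁴) = -0.711 kg m⁻³.
Negative Δρ: lighter below, statically unstable.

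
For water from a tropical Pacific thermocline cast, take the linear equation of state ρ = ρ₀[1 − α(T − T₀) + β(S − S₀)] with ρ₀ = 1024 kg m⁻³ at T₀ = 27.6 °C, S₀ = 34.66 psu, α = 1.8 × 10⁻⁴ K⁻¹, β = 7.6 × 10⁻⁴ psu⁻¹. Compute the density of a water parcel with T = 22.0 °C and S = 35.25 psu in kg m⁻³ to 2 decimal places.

1025.49 kg m⁻³

T − T₀ = -5.6 K, S − S₀ = +0.59 psu.
Bracket = 1 − α·(-5.6) + β·(+0.59) = 1 + (1.4564 × 10⁻³) = 1.0014564.
ρ = 1024 × 1.0014564 = 1025.49 kg m⁻³.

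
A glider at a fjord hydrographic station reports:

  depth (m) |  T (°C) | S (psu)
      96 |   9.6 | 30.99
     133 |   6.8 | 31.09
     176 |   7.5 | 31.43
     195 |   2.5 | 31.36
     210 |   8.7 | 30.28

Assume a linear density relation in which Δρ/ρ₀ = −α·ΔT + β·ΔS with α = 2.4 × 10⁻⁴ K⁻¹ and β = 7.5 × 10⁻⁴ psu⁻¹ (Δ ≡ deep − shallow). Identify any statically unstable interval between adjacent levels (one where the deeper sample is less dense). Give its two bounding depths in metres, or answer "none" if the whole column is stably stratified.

Evaluate Δρ/ρ₀ = −αΔT + βΔS across each adjacent pair:
  96–133 m: −αΔT+βΔS = −(2.4 × 10⁻⁴)(-2.8)+(7.5 × 10⁻⁴)(+0.10) = 7.5 × 10⁻⁴ → stable
  133–176 m: −αΔT+βΔS = −(2.4 × 10⁻⁴)(+0.7)+(7.5 × 10⁻⁴)(+0.34) = 8.7 × 10⁻⁵ → stable
  176–195 m: −αΔT+βΔS = −(2.4 × 10⁻⁴)(-5.0)+(7.5 × 10⁻⁴)(-0.07) = 1.1 × 10⁻³ → stable
  195–210 m: −αΔT+βΔS = −(2.4 × 10⁻⁴)(+6.2)+(7.5 × 10⁻⁴)(-1.08) = -2.3 × 10⁻³ → UNSTABLE
The 195–210 m interval has Δρ < 0: lighter water underlies denser water.

195–210 m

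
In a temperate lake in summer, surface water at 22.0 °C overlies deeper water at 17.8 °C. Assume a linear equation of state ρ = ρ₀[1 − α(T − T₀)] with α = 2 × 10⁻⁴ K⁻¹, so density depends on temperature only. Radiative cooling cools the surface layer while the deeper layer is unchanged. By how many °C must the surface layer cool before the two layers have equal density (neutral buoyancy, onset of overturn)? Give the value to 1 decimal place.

4.2 °C

With temperature the only control, equal density requires T_surf′ = T_deep.
T_surf′ = 17.8 °C.
Cooling required: 22.0 − 17.8 = 4.2 °C.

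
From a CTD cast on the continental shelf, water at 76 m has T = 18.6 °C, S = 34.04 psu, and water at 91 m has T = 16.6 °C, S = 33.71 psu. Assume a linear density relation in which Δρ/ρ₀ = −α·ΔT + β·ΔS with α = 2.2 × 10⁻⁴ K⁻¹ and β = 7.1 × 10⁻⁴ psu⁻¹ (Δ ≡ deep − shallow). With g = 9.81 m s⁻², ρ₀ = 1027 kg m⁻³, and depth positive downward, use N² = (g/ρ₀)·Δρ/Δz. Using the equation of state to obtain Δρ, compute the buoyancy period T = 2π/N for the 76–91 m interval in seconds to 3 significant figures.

542 s

ΔT = -2.0 K, ΔS = -0.33 psu (deep − shallow).
Δρ/ρ₀ = −αΔT + βΔS = 4.40 × 10⁻⁴ − 2.343 × 10⁻⁴ = 2.057 × 10⁻⁴, so Δρ ≈ 0.2113 kg m⁻³.
N² = (g/ρ₀)·Δρ/Δz = g·(Δρ/ρ₀)/Δz = 9.81 × 2.057 × 10⁻⁴ / 15 = 1.3453 × 10⁻⁴ s⁻².
N = √(1.3453 × 10⁻⁴) = 0.011599 rad s⁻¹ → T = 2π/N = 541.70 s ≈ 542 s.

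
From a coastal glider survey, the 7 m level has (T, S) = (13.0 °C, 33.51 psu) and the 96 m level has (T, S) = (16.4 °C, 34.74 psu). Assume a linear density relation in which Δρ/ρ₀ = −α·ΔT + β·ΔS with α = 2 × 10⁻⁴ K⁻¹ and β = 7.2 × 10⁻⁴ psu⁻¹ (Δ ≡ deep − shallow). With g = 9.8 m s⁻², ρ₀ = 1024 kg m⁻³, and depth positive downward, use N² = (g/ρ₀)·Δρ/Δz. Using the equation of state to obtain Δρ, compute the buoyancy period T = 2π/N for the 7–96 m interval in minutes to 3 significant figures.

ΔT = +3.4 K, ΔS = +1.23 psu (deep − shallow).
Δρ/ρ₀ = −αΔT + βΔS = -6.80 × 10⁻⁴ + 8.856 × 10⁻⁴ = 2.056 × 10⁻⁴, so Δρ ≈ 0.2105 kg m⁻³.
N² = (g/ρ₀)·Δρ/Δz = g·(Δρ/ρ₀)/Δz = 9.8 × 2.056 × 10⁻⁴ / 89 = 2.2639 × 10⁻⁵ s⁻².
N = √(2.2639 × 10⁻⁵) = 4.7580 × 10⁻³ rad s⁻¹ → T = 2π/N = 1.3206 × 10³ s = 22.010 min ≈ 22.0 min.

22.0 min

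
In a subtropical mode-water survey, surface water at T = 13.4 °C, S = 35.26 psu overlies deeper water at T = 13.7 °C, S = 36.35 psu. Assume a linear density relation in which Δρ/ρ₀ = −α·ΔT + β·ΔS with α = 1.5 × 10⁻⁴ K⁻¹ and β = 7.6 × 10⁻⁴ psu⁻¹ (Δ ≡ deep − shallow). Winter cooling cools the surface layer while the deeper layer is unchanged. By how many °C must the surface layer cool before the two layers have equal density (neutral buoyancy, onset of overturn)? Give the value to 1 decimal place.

5.2 °C

Neutral buoyancy requires Δρ = 0, i.e. −α(T_deep − T_surf′) + β(S_deep − S_surf) = 0.
T_surf′ = T_deep − (β/α)·ΔS = 13.7 − (7.6 × 10⁻⁴/1.5 × 10⁻⁴)·(+1.09) = 8.177 °C.
Cooling required: 13.4 − (8.177) = 5.223 °C.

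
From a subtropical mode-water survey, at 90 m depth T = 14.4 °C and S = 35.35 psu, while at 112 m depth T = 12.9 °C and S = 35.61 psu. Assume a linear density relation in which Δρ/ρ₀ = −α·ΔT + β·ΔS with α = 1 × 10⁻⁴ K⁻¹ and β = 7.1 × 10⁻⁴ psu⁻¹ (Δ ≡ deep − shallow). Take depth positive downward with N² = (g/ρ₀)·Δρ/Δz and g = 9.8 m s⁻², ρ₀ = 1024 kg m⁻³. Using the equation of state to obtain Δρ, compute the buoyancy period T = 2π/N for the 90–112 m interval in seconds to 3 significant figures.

515 s

ΔT = -1.5 K, ΔS = +0.26 psu (deep − shallow).
Δρ/ρ₀ = −αΔT + βΔS = 1.50 × 10⁻⁴ + 1.846 × 10⁻⁴ = 3.346 × 10⁻⁴, so Δρ ≈ 0.3426 kg m⁻³.
N² = (g/ρ₀)·Δρ/Δz = g·(Δρ/ρ₀)/Δz = 9.8 × 3.346 × 10⁻⁴ / 22 = 1.4905 × 10⁻⁴ s⁻².
N = √(1.4905 × 10⁻⁴) = 0.012209 rad s⁻¹ → T = 2π/N = 514.64 s ≈ 515 s.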